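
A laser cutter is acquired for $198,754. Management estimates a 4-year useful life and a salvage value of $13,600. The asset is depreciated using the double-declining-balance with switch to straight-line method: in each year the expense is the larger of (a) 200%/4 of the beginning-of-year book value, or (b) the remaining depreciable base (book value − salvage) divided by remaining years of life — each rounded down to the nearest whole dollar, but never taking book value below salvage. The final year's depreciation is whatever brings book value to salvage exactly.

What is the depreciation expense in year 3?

$24,844

Depreciable base = $198,754 − $13,600 = $185,154.
Year 1: DB = ⌊$198,754 × 200%/4⌋ = $99,377; SL = ⌊$185,154/4⌋ = $46,288 → take DB $99,377. Book value $99,377.
Year 2: DB = ⌊$99,377 × 200%/4⌋ = $49,688; SL = ⌊$85,777/3⌋ = $28,592 → take DB $49,688. Book value $49,689.
Year 3: DB = ⌊$49,689 × 200%/4⌋ = $24,844; SL = ⌊$36,089/2⌋ = $18,044 → take DB $24,844. Book value $24,845.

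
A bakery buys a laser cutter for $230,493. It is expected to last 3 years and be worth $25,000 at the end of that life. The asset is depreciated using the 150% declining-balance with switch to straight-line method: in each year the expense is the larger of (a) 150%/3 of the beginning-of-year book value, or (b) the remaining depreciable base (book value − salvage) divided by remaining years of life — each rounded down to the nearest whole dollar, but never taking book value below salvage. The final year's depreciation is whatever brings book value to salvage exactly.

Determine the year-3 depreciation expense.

$32,624

Depreciable base = $230,493 − $25,000 = $205,493.
Year 1: DB = ⌊$230,493 × 150%/3⌋ = $115,246; SL = ⌊$205,493/3⌋ = $68,497 → take DB $115,246. Book value $115,247.
Year 2: DB = ⌊$115,247 × 150%/3⌋ = $57,623; SL = ⌊$90,247/2⌋ = $45,123 → take DB $57,623. Book value $57,624.
Year 3 (final): $57,624 − $25,000 = $32,624. Book value $25,000.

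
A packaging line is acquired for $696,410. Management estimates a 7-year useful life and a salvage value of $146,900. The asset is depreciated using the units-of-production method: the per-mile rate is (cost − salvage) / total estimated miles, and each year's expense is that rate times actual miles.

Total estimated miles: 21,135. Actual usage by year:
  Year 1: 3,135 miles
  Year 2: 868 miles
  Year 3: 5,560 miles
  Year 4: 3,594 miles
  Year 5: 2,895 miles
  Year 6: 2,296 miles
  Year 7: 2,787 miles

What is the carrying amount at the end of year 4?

$354,328

Depreciable base = $696,410 − $146,900 = $549,510.
Rate = $549,510 / 21,135 miles = $26 per mile.
Year 1: 3,135 × $26 = $81,510. Book value $614,900.
Year 2: 868 × $26 = $22,568. Book value $592,332.
Year 3: 5,560 × $26 = $144,560. Book value $447,772.
Year 4: 3,594 × $26 = $93,444. Book value $354,328.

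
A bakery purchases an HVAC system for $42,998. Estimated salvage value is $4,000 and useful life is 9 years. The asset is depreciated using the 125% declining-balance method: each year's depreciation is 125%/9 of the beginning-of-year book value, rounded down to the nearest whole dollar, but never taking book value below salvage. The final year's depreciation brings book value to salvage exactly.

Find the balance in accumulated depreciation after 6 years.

Depreciable base = $42,998 − $4,000 = $38,998.
Year 1: ⌊$42,998 × 125%/9⌋ = $5,971. Book value $37,027.
Year 2: ⌊$37,027 × 125%/9⌋ = $5,142. Book value $31,885.
Year 3: ⌊$31,885 × 125%/9⌋ = $4,428. Book value $27,457.
Year 4: ⌊$27,457 × 125%/9⌋ = $3,813. Book value $23,644.
Year 5: ⌊$23,644 × 125%/9⌋ = $3,283. Book value $20,361.
Year 6: ⌊$20,361 × 125%/9⌋ = $2,827. Book value $17,534.
Accumulated through year 6 = $42,998 − $17,534 = $25,464.

$25,464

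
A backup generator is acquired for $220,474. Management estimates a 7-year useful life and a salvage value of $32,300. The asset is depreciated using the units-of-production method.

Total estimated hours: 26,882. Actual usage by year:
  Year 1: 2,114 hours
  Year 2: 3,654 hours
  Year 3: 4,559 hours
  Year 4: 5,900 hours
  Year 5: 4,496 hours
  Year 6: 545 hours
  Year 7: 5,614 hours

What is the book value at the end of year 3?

$148,185

Depreciable base = $220,474 − $32,300 = $188,174.
Rate = $188,174 / 26,882 hours = $7 per hour.
Year 1: 2,114 × $7 = $14,798. Book value $205,676.
Year 2: 3,654 × $7 = $25,578. Book value $180,098.
Year 3: 4,559 × $7 = $31,913. Book value $148,185.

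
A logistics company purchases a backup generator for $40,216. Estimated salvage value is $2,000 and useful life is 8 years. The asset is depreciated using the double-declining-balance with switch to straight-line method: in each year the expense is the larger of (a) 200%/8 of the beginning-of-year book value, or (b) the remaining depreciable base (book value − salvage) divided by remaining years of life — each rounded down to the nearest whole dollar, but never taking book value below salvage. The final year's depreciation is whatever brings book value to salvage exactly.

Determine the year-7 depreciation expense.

Depreciable base = $40,216 − $2,000 = $38,216.
Year 1: DB = ⌊$40,216 × 200%/8⌋ = $10,054; SL = ⌊$38,216/8⌋ = $4,777 → take DB $10,054. Book value $30,162.
Year 2: DB = ⌊$30,162 × 200%/8⌋ = $7,540; SL = ⌊$28,162/7⌋ = $4,023 → take DB $7,540. Book value $22,622.
Year 3: DB = ⌊$22,622 × 200%/8⌋ = $5,655; SL = ⌊$20,622/6⌋ = $3,437 → take DB $5,655. Book value $16,967.
Year 4: DB = ⌊$16,967 × 200%/8⌋ = $4,241; SL = ⌊$14,967/5⌋ = $2,993 → take DB $4,241. Book value $12,726.
Year 5: DB = ⌊$12,726 × 200%/8⌋ = $3,181; SL = ⌊$10,726/4⌋ = $2,681 → take DB $3,181. Book value $9,545.
Year 6: DB = ⌊$9,545 × 200%/8⌋ = $2,386; SL = ⌊$7,545/3⌋ = $2,515 → take SL $2,515. Book value $7,030.
Year 7: DB = ⌊$7,030 × 200%/8⌋ = $1,757; SL = ⌊$5,030/2⌋ = $2,515 → take SL $2,515. Book value $4,515.

$2,515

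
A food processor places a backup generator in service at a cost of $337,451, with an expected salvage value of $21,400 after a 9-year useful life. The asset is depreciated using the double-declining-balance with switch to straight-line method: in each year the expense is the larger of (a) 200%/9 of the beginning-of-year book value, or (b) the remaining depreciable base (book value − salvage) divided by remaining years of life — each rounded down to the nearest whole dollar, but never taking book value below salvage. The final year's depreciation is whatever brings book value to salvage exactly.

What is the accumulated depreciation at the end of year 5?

$241,402

Depreciable base = $337,451 − $21,400 = $316,051.
Year 1: DB = ⌊$337,451 × 200%/9⌋ = $74,989; SL = ⌊$316,051/9⌋ = $35,116 → take DB $74,989. Book value $262,462.
Year 2: DB = ⌊$262,462 × 200%/9⌋ = $58,324; SL = ⌊$241,062/8⌋ = $30,132 → take DB $58,324. Book value $204,138.
Year 3: DB = ⌊$204,138 × 200%/9⌋ = $45,364; SL = ⌊$182,738/7⌋ = $26,105 → take DB $45,364. Book value $158,774.
Year 4: DB = ⌊$158,774 × 200%/9⌋ = $35,283; SL = ⌊$137,374/6⌋ = $22,895 → take DB $35,283. Book value $123,491.
Year 5: DB = ⌊$123,491 × 200%/9⌋ = $27,442; SL = ⌊$102,091/5⌋ = $20,418 → take DB $27,442. Book value $96,049.
Accumulated through year 5 = $337,451 − $96,049 = $241,402.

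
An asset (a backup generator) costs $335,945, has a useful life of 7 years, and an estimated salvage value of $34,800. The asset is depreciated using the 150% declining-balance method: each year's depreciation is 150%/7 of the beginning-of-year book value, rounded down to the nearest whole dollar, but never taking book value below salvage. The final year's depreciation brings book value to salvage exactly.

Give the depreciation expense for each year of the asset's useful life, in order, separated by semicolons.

$71,988; $56,562; $44,441; $34,918; $27,436; $21,557; $44,243

Depreciable base = $335,945 − $34,800 = $301,145.
Year 1: ⌊$335,945 × 150%/7⌋ = $71,988. Book value $263,957.
Year 2: ⌊$263,957 × 150%/7⌋ = $56,562. Book value $207,395.
Year 3: ⌊$207,395 × 150%/7⌋ = $44,441. Book value $162,954.
Year 4: ⌊$162,954 × 150%/7⌋ = $34,918. Book value $128,036.
Year 5: ⌊$128,036 × 150%/7⌋ = $27,436. Book value $100,600.
Year 6: ⌊$100,600 × 150%/7⌋ = $21,557. Book value $79,043.
Year 7 (final): $79,043 − $34,800 = $44,243. Book value $34,800.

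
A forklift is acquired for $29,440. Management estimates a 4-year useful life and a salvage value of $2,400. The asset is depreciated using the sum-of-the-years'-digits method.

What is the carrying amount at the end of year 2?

Depreciable base = $29,440 − $2,400 = $27,040.
Sum of the years' digits = 4+3+2+1 = 10.
Year 1: $27,040 × 4/10 = $10,816. Book value $18,624.
Year 2: $27,040 × 3/10 = $8,112. Book value $10,512.

$10,512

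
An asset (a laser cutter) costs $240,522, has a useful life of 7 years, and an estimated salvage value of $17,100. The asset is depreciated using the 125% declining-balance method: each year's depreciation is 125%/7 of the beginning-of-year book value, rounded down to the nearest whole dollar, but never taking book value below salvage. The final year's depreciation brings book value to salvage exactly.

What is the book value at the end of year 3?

$133,312

Depreciable base = $240,522 − $17,100 = $223,422.
Year 1: ⌊$240,522 × 125%/7⌋ = $42,950. Book value $197,572.
Year 2: ⌊$197,572 × 125%/7⌋ = $35,280. Book value $162,292.
Year 3: ⌊$162,292 × 125%/7⌋ = $28,980. Book value $133,312.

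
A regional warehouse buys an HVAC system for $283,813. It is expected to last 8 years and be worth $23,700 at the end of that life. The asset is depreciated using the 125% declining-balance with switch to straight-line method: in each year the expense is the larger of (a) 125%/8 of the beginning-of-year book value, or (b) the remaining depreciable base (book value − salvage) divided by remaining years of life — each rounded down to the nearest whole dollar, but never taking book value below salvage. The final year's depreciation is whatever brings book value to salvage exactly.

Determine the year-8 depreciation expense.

Depreciable base = $283,813 − $23,700 = $260,113.
Year 1: DB = ⌊$283,813 × 125%/8⌋ = $44,345; SL = ⌊$260,113/8⌋ = $32,514 → take DB $44,345. Book value $239,468.
Year 2: DB = ⌊$239,468 × 125%/8⌋ = $37,416; SL = ⌊$215,768/7⌋ = $30,824 → take DB $37,416. Book value $202,052.
Year 3: DB = ⌊$202,052 × 125%/8⌋ = $31,570; SL = ⌊$178,352/6⌋ = $29,725 → take DB $31,570. Book value $170,482.
Year 4: DB = ⌊$170,482 × 125%/8⌋ = $26,637; SL = ⌊$146,782/5⌋ = $29,356 → take SL $29,356. Book value $141,126.
Year 5: DB = ⌊$141,126 × 125%/8⌋ = $22,050; SL = ⌊$117,426/4⌋ = $29,356 → take SL $29,356. Book value $111,770.
Year 6: DB = ⌊$111,770 × 125%/8⌋ = $17,464; SL = ⌊$88,070/3⌋ = $29,356 → take SL $29,356. Book value $82,414.
Year 7: DB = ⌊$82,414 × 125%/8⌋ = $12,877; SL = ⌊$58,714/2⌋ = $29,357 → take SL $29,357. Book value $53,057.
Year 8 (final): $53,057 − $23,700 = $29,357. Book value $23,700.

$29,357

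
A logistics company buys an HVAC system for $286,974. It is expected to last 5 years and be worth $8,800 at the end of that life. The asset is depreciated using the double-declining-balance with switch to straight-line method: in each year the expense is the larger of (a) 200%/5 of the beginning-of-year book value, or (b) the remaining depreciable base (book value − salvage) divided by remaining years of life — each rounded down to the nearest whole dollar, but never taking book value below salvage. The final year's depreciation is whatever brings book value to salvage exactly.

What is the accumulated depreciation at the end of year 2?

$183,663

Depreciable base = $286,974 − $8,800 = $278,174.
Year 1: DB = ⌊$286,974 × 200%/5⌋ = $114,789; SL = ⌊$278,174/5⌋ = $55,634 → take DB $114,789. Book value $172,185.
Year 2: DB = ⌊$172,185 × 200%/5⌋ = $68,874; SL = ⌊$163,385/4⌋ = $40,846 → take DB $68,874. Book value $103,311.
Accumulated through year 2 = $286,974 − $103,311 = $183,663.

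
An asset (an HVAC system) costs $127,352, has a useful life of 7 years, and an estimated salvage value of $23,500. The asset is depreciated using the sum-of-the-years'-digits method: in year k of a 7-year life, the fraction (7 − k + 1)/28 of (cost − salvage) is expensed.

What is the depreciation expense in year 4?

$14,836

Depreciable base = $127,352 − $23,500 = $103,852.
Sum of the years' digits = 7+6+5+4+3+2+1 = 28.
Year 1: $103,852 × 7/28 = $25,963. Book value $101,389.
Year 2: $103,852 × 6/28 = $22,254. Book value $79,135.
Year 3: $103,852 × 5/28 = $18,545. Book value $60,590.
Year 4: $103,852 × 4/28 = $14,836. Book value $45,754.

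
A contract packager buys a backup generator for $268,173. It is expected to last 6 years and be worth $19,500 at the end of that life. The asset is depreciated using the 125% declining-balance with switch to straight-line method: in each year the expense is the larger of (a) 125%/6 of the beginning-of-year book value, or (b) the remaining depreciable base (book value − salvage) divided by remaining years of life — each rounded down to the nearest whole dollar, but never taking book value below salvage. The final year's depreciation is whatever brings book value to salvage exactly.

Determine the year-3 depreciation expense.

Depreciable base = $268,173 − $19,500 = $248,673.
Year 1: DB = ⌊$268,173 × 125%/6⌋ = $55,869; SL = ⌊$248,673/6⌋ = $41,445 → take DB $55,869. Book value $212,304.
Year 2: DB = ⌊$212,304 × 125%/6⌋ = $44,230; SL = ⌊$192,804/5⌋ = $38,560 → take DB $44,230. Book value $168,074.
Year 3: DB = ⌊$168,074 × 125%/6⌋ = $35,015; SL = ⌊$148,574/4⌋ = $37,143 → take SL $37,143. Book value $130,931.

$37,143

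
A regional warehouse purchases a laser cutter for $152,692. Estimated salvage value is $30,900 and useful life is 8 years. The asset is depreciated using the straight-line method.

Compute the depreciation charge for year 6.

$15,224

Depreciable base = $152,692 − $30,900 = $121,792.
Annual expense = $121,792 / 8 = $15,224.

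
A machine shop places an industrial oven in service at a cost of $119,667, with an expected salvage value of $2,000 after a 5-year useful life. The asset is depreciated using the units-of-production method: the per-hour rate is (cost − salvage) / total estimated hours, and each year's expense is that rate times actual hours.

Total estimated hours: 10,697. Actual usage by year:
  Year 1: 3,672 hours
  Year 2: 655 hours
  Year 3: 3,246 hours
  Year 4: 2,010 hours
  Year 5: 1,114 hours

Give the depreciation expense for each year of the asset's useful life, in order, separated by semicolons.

$40,392; $7,205; $35,706; $22,110; $12,254

Depreciable base = $119,667 − $2,000 = $117,667.
Rate = $117,667 / 10,697 hours = $11 per hour.
Year 1: 3,672 × $11 = $40,392. Book value $79,275.
Year 2: 655 × $11 = $7,205. Book value $72,070.
Year 3: 3,246 × $11 = $35,706. Book value $36,364.
Year 4: 2,010 × $11 = $22,110. Book value $14,254.
Year 5: 1,114 × $11 = $12,254. Book value $2,000.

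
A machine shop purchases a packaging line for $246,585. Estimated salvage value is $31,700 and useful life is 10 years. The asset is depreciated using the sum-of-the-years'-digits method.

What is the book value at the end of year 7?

$55,142

Depreciable base = $246,585 − $31,700 = $214,885.
Sum of the years' digits = 10+9+8+7+6+5+4+3+2+1 = 55.
Year 1: $214,885 × 10/55 = $39,070. Book value $207,515.
Year 2: $214,885 × 9/55 = $35,163. Book value $172,352.
Year 3: $214,885 × 8/55 = $31,256. Book value $141,096.
Year 4: $214,885 × 7/55 = $27,349. Book value $113,747.
Year 5: $214,885 × 6/55 = $23,442. Book value $90,305.
Year 6: $214,885 × 5/55 = $19,535. Book value $70,770.
Year 7: $214,885 × 4/55 = $15,628. Book value $55,142.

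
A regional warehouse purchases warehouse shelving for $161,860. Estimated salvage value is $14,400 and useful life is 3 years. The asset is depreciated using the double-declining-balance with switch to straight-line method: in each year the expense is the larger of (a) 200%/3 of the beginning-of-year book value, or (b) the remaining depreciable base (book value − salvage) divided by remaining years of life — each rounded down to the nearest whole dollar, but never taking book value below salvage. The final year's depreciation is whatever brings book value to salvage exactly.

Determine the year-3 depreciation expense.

$3,585

Depreciable base = $161,860 − $14,400 = $147,460.
Year 1: DB = ⌊$161,860 × 200%/3⌋ = $107,906; SL = ⌊$147,460/3⌋ = $49,153 → take DB $107,906. Book value $53,954.
Year 2: DB = ⌊$53,954 × 200%/3⌋ = $35,969; SL = ⌊$39,554/2⌋ = $19,777 → take DB $35,969. Book value $17,985.
Year 3 (final): $17,985 − $14,400 = $3,585. Book value $14,400.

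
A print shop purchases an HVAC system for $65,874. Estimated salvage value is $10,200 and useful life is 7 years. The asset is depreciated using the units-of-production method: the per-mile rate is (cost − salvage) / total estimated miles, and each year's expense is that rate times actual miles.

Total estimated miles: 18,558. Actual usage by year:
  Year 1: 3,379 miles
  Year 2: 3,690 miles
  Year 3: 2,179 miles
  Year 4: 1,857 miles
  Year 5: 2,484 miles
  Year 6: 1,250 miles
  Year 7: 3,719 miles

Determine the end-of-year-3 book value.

$38,130

Depreciable base = $65,874 − $10,200 = $55,674.
Rate = $55,674 / 18,558 miles = $3 per mile.
Year 1: 3,379 × $3 = $10,137. Book value $55,737.
Year 2: 3,690 × $3 = $11,070. Book value $44,667.
Year 3: 2,179 × $3 = $6,537. Book value $38,130.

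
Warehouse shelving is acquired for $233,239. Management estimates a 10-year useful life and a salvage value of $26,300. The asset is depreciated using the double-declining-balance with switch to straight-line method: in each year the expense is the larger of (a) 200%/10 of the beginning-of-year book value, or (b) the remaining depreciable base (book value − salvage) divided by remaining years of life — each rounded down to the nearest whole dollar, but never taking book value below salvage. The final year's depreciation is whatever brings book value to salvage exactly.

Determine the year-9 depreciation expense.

Depreciable base = $233,239 − $26,300 = $206,939.
Year 1: DB = ⌊$233,239 × 200%/10⌋ = $46,647; SL = ⌊$206,939/10⌋ = $20,693 → take DB $46,647. Book value $186,592.
Year 2: DB = ⌊$186,592 × 200%/10⌋ = $37,318; SL = ⌊$160,292/9⌋ = $17,810 → take DB $37,318. Book value $149,274.
Year 3: DB = ⌊$149,274 × 200%/10⌋ = $29,854; SL = ⌊$122,974/8⌋ = $15,371 → take DB $29,854. Book value $119,420.
Year 4: DB = ⌊$119,420 × 200%/10⌋ = $23,884; SL = ⌊$93,120/7⌋ = $13,302 → take DB $23,884. Book value $95,536.
Year 5: DB = ⌊$95,536 × 200%/10⌋ = $19,107; SL = ⌊$69,236/6⌋ = $11,539 → take DB $19,107. Book value $76,429.
Year 6: DB = ⌊$76,429 × 200%/10⌋ = $15,285; SL = ⌊$50,129/5⌋ = $10,025 → take DB $15,285. Book value $61,144.
Year 7: DB = ⌊$61,144 × 200%/10⌋ = $12,228; SL = ⌊$34,844/4⌋ = $8,711 → take DB $12,228. Book value $48,916.
Year 8: DB = ⌊$48,916 × 200%/10⌋ = $9,783; SL = ⌊$22,616/3⌋ = $7,538 → take DB $9,783. Book value $39,133.
Year 9: DB = ⌊$39,133 × 200%/10⌋ = $7,826; SL = ⌊$12,833/2⌋ = $6,416 → take DB $7,826. Book value $31,307.

$7,826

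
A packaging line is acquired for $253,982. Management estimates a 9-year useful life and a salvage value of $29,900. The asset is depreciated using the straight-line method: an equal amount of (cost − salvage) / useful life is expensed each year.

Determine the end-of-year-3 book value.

Depreciable base = $253,982 − $29,900 = $224,082.
Annual expense = $224,082 / 9 = $24,898.
End of year 1: book value $229,084.
End of year 2: book value $204,186.
End of year 3: book value $179,288.

$179,288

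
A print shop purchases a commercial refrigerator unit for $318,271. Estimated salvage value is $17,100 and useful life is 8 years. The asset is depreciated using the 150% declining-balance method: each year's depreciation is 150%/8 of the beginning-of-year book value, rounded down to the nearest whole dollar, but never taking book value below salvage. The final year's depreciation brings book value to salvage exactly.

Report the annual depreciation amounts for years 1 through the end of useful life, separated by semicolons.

Depreciable base = $318,271 − $17,100 = $301,171.
Year 1: ⌊$318,271 × 150%/8⌋ = $59,675. Book value $258,596.
Year 2: ⌊$258,596 × 150%/8⌋ = $48,486. Book value $210,110.
Year 3: ⌊$210,110 × 150%/8⌋ = $39,395. Book value $170,715.
Year 4: ⌊$170,715 × 150%/8⌋ = $32,009. Book value $138,706.
Year 5: ⌊$138,706 × 150%/8⌋ = $26,007. Book value $112,699.
Year 6: ⌊$112,699 × 150%/8⌋ = $21,131. Book value $91,568.
Year 7: ⌊$91,568 × 150%/8⌋ = $17,169. Book value $74,399.
Year 8 (final): $74,399 − $17,100 = $57,299. Book value $17,100.

$59,675; $48,486; $39,395; $32,009; $26,007; $21,131; $17,169; $57,299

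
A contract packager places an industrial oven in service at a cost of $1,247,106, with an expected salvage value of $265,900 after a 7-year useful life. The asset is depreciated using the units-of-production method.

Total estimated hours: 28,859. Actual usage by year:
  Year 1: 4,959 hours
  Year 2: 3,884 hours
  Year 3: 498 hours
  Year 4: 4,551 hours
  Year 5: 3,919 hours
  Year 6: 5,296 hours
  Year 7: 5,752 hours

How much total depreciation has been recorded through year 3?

Depreciable base = $1,247,106 − $265,900 = $981,206.
Rate = $981,206 / 28,859 hours = $34 per hour.
Year 1: 4,959 × $34 = $168,606. Book value $1,078,500.
Year 2: 3,884 × $34 = $132,056. Book value $946,444.
Year 3: 498 × $34 = $16,932. Book value $929,512.
Accumulated through year 3 = $1,247,106 − $929,512 = $317,594.

$317,594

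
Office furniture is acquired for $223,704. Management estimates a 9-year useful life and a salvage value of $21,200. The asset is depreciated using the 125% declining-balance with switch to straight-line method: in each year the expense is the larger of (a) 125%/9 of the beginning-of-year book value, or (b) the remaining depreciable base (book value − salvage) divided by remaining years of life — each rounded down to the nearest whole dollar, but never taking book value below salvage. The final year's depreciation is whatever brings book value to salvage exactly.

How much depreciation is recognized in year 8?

Depreciable base = $223,704 − $21,200 = $202,504.
Year 1: DB = ⌊$223,704 × 125%/9⌋ = $31,070; SL = ⌊$202,504/9⌋ = $22,500 → take DB $31,070. Book value $192,634.
Year 2: DB = ⌊$192,634 × 125%/9⌋ = $26,754; SL = ⌊$171,434/8⌋ = $21,429 → take DB $26,754. Book value $165,880.
Year 3: DB = ⌊$165,880 × 125%/9⌋ = $23,038; SL = ⌊$144,680/7⌋ = $20,668 → take DB $23,038. Book value $142,842.
Year 4: DB = ⌊$142,842 × 125%/9⌋ = $19,839; SL = ⌊$121,642/6⌋ = $20,273 → take SL $20,273. Book value $122,569.
Year 5: DB = ⌊$122,569 × 125%/9⌋ = $17,023; SL = ⌊$101,369/5⌋ = $20,273 → take SL $20,273. Book value $102,296.
Year 6: DB = ⌊$102,296 × 125%/9⌋ = $14,207; SL = ⌊$81,096/4⌋ = $20,274 → take SL $20,274. Book value $82,022.
Year 7: DB = ⌊$82,022 × 125%/9⌋ = $11,391; SL = ⌊$60,822/3⌋ = $20,274 → take SL $20,274. Book value $61,748.
Year 8: DB = ⌊$61,748 × 125%/9⌋ = $8,576; SL = ⌊$40,548/2⌋ = $20,274 → take SL $20,274. Book value $41,474.

$20,274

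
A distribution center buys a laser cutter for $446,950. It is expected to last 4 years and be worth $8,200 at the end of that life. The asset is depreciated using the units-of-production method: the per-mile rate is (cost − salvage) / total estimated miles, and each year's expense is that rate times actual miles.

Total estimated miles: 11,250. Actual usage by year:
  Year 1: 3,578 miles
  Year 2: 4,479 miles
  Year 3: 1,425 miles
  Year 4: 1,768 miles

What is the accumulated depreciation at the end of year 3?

Depreciable base = $446,950 − $8,200 = $438,750.
Rate = $438,750 / 11,250 miles = $39 per mile.
Year 1: 3,578 × $39 = $139,542. Book value $307,408.
Year 2: 4,479 × $39 = $174,681. Book value $132,727.
Year 3: 1,425 × $39 = $55,575. Book value $77,152.
Accumulated through year 3 = $446,950 − $77,152 = $369,798.

$369,798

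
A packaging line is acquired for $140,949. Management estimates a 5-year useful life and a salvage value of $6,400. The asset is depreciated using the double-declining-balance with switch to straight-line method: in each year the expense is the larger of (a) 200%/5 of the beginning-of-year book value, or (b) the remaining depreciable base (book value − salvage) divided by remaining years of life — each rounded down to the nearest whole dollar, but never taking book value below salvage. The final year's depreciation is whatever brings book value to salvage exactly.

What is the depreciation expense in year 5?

$11,868

Depreciable base = $140,949 − $6,400 = $134,549.
Year 1: DB = ⌊$140,949 × 200%/5⌋ = $56,379; SL = ⌊$134,549/5⌋ = $26,909 → take DB $56,379. Book value $84,570.
Year 2: DB = ⌊$84,570 × 200%/5⌋ = $33,828; SL = ⌊$78,170/4⌋ = $19,542 → take DB $33,828. Book value $50,742.
Year 3: DB = ⌊$50,742 × 200%/5⌋ = $20,296; SL = ⌊$44,342/3⌋ = $14,780 → take DB $20,296. Book value $30,446.
Year 4: DB = ⌊$30,446 × 200%/5⌋ = $12,178; SL = ⌊$24,046/2⌋ = $12,023 → take DB $12,178. Book value $18,268.
Year 5 (final): $18,268 − $6,400 = $11,868. Book value $6,400.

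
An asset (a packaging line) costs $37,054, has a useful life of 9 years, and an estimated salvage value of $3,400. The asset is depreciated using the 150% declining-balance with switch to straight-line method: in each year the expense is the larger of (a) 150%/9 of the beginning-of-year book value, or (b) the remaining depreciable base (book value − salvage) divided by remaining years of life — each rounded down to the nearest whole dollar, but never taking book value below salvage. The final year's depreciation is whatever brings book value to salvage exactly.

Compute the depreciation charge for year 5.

$2,978

Depreciable base = $37,054 − $3,400 = $33,654.
Year 1: DB = ⌊$37,054 × 150%/9⌋ = $6,175; SL = ⌊$33,654/9⌋ = $3,739 → take DB $6,175. Book value $30,879.
Year 2: DB = ⌊$30,879 × 150%/9⌋ = $5,146; SL = ⌊$27,479/8⌋ = $3,434 → take DB $5,146. Book value $25,733.
Year 3: DB = ⌊$25,733 × 150%/9⌋ = $4,288; SL = ⌊$22,333/7⌋ = $3,190 → take DB $4,288. Book value $21,445.
Year 4: DB = ⌊$21,445 × 150%/9⌋ = $3,574; SL = ⌊$18,045/6⌋ = $3,007 → take DB $3,574. Book value $17,871.
Year 5: DB = ⌊$17,871 × 150%/9⌋ = $2,978; SL = ⌊$14,471/5⌋ = $2,894 → take DB $2,978. Book value $14,893.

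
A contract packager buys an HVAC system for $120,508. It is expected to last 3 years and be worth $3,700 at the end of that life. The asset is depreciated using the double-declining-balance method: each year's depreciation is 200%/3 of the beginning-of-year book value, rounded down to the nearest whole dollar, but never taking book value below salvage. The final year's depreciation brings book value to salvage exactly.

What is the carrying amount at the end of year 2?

Depreciable base = $120,508 − $3,700 = $116,808.
Year 1: ⌊$120,508 × 200%/3⌋ = $80,338. Book value $40,170.
Year 2: ⌊$40,170 × 200%/3⌋ = $26,780. Book value $13,390.

$13,390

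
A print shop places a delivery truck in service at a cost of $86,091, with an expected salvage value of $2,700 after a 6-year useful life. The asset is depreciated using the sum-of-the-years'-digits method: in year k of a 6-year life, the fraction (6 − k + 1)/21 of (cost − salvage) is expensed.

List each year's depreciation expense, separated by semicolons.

Depreciable base = $86,091 − $2,700 = $83,391.
Sum of the years' digits = 6+5+4+3+2+1 = 21.
Year 1: $83,391 × 6/21 = $23,826. Book value $62,265.
Year 2: $83,391 × 5/21 = $19,855. Book value $42,410.
Year 3: $83,391 × 4/21 = $15,884. Book value $26,526.
Year 4: $83,391 × 3/21 = $11,913. Book value $14,613.
Year 5: $83,391 × 2/21 = $7,942. Book value $6,671.
Year 6: $83,391 × 1/21 = $3,971. Book value $2,700.

$23,826; $19,855; $15,884; $11,913; $7,942; $3,971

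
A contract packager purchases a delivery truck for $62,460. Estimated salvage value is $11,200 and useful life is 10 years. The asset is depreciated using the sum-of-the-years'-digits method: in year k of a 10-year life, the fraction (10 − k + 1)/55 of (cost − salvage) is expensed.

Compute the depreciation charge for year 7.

Depreciable base = $62,460 − $11,200 = $51,260.
Sum of the years' digits = 10+9+8+7+6+5+4+3+2+1 = 55.
Year 1: $51,260 × 10/55 = $9,320. Book value $53,140.
Year 2: $51,260 × 9/55 = $8,388. Book value $44,752.
Year 3: $51,260 × 8/55 = $7,456. Book value $37,296.
Year 4: $51,260 × 7/55 = $6,524. Book value $30,772.
Year 5: $51,260 × 6/55 = $5,592. Book value $25,180.
Year 6: $51,260 × 5/55 = $4,660. Book value $20,520.
Year 7: $51,260 × 4/55 = $3,728. Book value $16,792.

$3,728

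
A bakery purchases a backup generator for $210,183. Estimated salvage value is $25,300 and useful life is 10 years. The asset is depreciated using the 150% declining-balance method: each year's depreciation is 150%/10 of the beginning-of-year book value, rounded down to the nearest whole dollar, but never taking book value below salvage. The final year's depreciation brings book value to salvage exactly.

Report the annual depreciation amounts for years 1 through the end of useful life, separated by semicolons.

Depreciable base = $210,183 − $25,300 = $184,883.
Year 1: ⌊$210,183 × 150%/10⌋ = $31,527. Book value $178,656.
Year 2: ⌊$178,656 × 150%/10⌋ = $26,798. Book value $151,858.
Year 3: ⌊$151,858 × 150%/10⌋ = $22,778. Book value $129,080.
Year 4: ⌊$129,080 × 150%/10⌋ = $19,362. Book value $109,718.
Year 5: ⌊$109,718 × 150%/10⌋ = $16,457. Book value $93,261.
Year 6: ⌊$93,261 × 150%/10⌋ = $13,989. Book value $79,272.
Year 7: ⌊$79,272 × 150%/10⌋ = $11,890. Book value $67,382.
Year 8: ⌊$67,382 × 150%/10⌋ = $10,107. Book value $57,275.
Year 9: ⌊$57,275 × 150%/10⌋ = $8,591. Book value $48,684.
Year 10 (final): $48,684 − $25,300 = $23,384. Book value $25,300.

$31,527; $26,798; $22,778; $19,362; $16,457; $13,989; $11,890; $10,107; $8,591; $23,384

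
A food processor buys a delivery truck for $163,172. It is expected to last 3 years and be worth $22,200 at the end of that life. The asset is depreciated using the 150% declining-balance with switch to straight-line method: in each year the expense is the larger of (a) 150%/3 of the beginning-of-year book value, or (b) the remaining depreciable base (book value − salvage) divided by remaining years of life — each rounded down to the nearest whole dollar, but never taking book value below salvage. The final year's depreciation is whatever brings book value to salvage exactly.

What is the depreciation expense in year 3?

$18,593

Depreciable base = $163,172 − $22,200 = $140,972.
Year 1: DB = ⌊$163,172 × 150%/3⌋ = $81,586; SL = ⌊$140,972/3⌋ = $46,990 → take DB $81,586. Book value $81,586.
Year 2: DB = ⌊$81,586 × 150%/3⌋ = $40,793; SL = ⌊$59,386/2⌋ = $29,693 → take DB $40,793. Book value $40,793.
Year 3 (final): $40,793 − $22,200 = $18,593. Book value $22,200.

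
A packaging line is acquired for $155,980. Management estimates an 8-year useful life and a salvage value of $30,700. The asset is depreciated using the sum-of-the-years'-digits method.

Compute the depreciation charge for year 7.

Depreciable base = $155,980 − $30,700 = $125,280.
Sum of the years' digits = 8+7+6+5+4+3+2+1 = 36.
Year 1: $125,280 × 8/36 = $27,840. Book value $128,140.
Year 2: $125,280 × 7/36 = $24,360. Book value $103,780.
Year 3: $125,280 × 6/36 = $20,880. Book value $82,900.
Year 4: $125,280 × 5/36 = $17,400. Book value $65,500.
Year 5: $125,280 × 4/36 = $13,920. Book value $51,580.
Year 6: $125,280 × 3/36 = $10,440. Book value $41,140.
Year 7: $125,280 × 2/36 = $6,960. Book value $34,180.

$6,960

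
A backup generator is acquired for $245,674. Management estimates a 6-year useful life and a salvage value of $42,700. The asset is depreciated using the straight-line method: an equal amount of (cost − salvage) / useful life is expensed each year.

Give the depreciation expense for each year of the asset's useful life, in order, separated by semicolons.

Depreciable base = $245,674 − $42,700 = $202,974.
Annual expense = $202,974 / 6 = $33,829.
End of year 1: book value $211,845.
End of year 2: book value $178,016.
End of year 3: book value $144,187.
End of year 4: book value $110,358.
End of year 5: book value $76,529.
End of year 6: book value $42,700.

$33,829; $33,829; $33,829; $33,829; $33,829; $33,829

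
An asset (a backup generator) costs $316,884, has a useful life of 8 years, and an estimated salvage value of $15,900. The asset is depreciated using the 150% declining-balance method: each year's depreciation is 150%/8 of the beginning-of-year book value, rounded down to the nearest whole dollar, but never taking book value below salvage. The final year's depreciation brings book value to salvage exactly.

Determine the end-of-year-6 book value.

$91,169

Depreciable base = $316,884 − $15,900 = $300,984.
Year 1: ⌊$316,884 × 150%/8⌋ = $59,415. Book value $257,469.
Year 2: ⌊$257,469 × 150%/8⌋ = $48,275. Book value $209,194.
Year 3: ⌊$209,194 × 150%/8⌋ = $39,223. Book value $169,971.
Year 4: ⌊$169,971 × 150%/8⌋ = $31,869. Book value $138,102.
Year 5: ⌊$138,102 × 150%/8⌋ = $25,894. Book value $112,208.
Year 6: ⌊$112,208 × 150%/8⌋ = $21,039. Book value $91,169.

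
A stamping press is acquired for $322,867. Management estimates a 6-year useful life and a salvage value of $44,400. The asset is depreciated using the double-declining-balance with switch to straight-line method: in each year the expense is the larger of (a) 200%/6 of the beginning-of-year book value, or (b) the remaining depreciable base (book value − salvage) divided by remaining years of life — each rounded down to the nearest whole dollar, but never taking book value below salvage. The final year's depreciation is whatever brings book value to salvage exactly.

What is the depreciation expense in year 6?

Depreciable base = $322,867 − $44,400 = $278,467.
Year 1: DB = ⌊$322,867 × 200%/6⌋ = $107,622; SL = ⌊$278,467/6⌋ = $46,411 → take DB $107,622. Book value $215,245.
Year 2: DB = ⌊$215,245 × 200%/6⌋ = $71,748; SL = ⌊$170,845/5⌋ = $34,169 → take DB $71,748. Book value $143,497.
Year 3: DB = ⌊$143,497 × 200%/6⌋ = $47,832; SL = ⌊$99,097/4⌋ = $24,774 → take DB $47,832. Book value $95,665.
Year 4: DB = ⌊$95,665 × 200%/6⌋ = $31,888; SL = ⌊$51,265/3⌋ = $17,088 → take DB $31,888. Book value $63,777.
Year 5: DB = ⌊$63,777 × 200%/6⌋ = $21,259; SL = ⌊$19,377/2⌋ = $9,688 → take DB $21,259, capped at $19,377. Book value $44,400.
Year 6 (final): $44,400 − $44,400 = $0. Book value $44,400.

$0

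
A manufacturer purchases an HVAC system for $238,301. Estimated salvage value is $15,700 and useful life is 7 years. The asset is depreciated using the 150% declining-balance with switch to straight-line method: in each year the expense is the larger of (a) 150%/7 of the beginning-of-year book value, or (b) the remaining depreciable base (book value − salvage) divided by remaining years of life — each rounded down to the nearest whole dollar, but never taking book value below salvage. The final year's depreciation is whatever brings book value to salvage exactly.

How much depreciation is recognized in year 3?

Depreciable base = $238,301 − $15,700 = $222,601.
Year 1: DB = ⌊$238,301 × 150%/7⌋ = $51,064; SL = ⌊$222,601/7⌋ = $31,800 → take DB $51,064. Book value $187,237.
Year 2: DB = ⌊$187,237 × 150%/7⌋ = $40,122; SL = ⌊$171,537/6⌋ = $28,589 → take DB $40,122. Book value $147,115.
Year 3: DB = ⌊$147,115 × 150%/7⌋ = $31,524; SL = ⌊$131,415/5⌋ = $26,283 → take DB $31,524. Book value $115,591.

$31,524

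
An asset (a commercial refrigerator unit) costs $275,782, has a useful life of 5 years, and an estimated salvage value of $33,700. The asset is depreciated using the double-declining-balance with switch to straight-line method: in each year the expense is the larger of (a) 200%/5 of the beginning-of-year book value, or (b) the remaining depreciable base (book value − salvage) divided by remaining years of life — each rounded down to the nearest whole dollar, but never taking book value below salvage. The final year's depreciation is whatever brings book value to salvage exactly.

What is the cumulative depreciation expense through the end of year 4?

$240,040

Depreciable base = $275,782 − $33,700 = $242,082.
Year 1: DB = ⌊$275,782 × 200%/5⌋ = $110,312; SL = ⌊$242,082/5⌋ = $48,416 → take DB $110,312. Book value $165,470.
Year 2: DB = ⌊$165,470 × 200%/5⌋ = $66,188; SL = ⌊$131,770/4⌋ = $32,942 → take DB $66,188. Book value $99,282.
Year 3: DB = ⌊$99,282 × 200%/5⌋ = $39,712; SL = ⌊$65,582/3⌋ = $21,860 → take DB $39,712. Book value $59,570.
Year 4: DB = ⌊$59,570 × 200%/5⌋ = $23,828; SL = ⌊$25,870/2⌋ = $12,935 → take DB $23,828. Book value $35,742.
Accumulated through year 4 = $275,782 − $35,742 = $240,040.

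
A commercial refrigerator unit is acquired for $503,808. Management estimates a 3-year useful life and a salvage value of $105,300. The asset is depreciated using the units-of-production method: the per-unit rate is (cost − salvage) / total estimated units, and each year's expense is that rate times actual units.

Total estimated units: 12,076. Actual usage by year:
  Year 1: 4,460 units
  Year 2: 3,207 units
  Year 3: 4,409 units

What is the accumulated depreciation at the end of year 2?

Depreciable base = $503,808 − $105,300 = $398,508.
Rate = $398,508 / 12,076 units = $33 per unit.
Year 1: 4,460 × $33 = $147,180. Book value $356,628.
Year 2: 3,207 × $33 = $105,831. Book value $250,797.
Accumulated through year 2 = $503,808 − $250,797 = $253,011.

$253,011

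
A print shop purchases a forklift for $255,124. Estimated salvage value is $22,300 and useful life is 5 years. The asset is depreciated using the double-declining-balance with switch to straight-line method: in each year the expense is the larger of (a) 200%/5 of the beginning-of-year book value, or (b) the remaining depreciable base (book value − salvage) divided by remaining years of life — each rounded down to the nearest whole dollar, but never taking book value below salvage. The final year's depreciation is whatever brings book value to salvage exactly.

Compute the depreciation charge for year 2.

Depreciable base = $255,124 − $22,300 = $232,824.
Year 1: DB = ⌊$255,124 × 200%/5⌋ = $102,049; SL = ⌊$232,824/5⌋ = $46,564 → take DB $102,049. Book value $153,075.
Year 2: DB = ⌊$153,075 × 200%/5⌋ = $61,230; SL = ⌊$130,775/4⌋ = $32,693 → take DB $61,230. Book value $91,845.

$61,230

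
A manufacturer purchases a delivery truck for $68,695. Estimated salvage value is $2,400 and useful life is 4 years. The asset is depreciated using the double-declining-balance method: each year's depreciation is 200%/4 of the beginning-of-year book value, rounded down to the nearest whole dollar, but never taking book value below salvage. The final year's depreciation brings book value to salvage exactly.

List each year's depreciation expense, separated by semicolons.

Depreciable base = $68,695 − $2,400 = $66,295.
Year 1: ⌊$68,695 × 200%/4⌋ = $34,347. Book value $34,348.
Year 2: ⌊$34,348 × 200%/4⌋ = $17,174. Book value $17,174.
Year 3: ⌊$17,174 × 200%/4⌋ = $8,587. Book value $8,587.
Year 4 (final): $8,587 − $2,400 = $6,187. Book value $2,400.

$34,347; $17,174; $8,587; $6,187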